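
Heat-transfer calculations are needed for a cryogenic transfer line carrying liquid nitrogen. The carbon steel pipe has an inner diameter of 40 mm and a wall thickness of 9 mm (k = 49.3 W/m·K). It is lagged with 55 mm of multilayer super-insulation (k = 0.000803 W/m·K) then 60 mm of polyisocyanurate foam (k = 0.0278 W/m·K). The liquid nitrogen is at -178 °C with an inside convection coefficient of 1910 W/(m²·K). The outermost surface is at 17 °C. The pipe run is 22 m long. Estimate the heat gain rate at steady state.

For a radial system each layer contributes R = ln(r_out/r_in)/(2πkL); films add R = 1/(hA).
R_inner film = 1/(h_i·2πr₁L) = 1/(1910×2π×0.02×22) = 1.894×10^-4 K/W
R_carbon steel pipe wall = ln(29/20)/(2π×49.3×22) = 5.452×10^-5 K/W
R_multilayer super-insulation = ln(84/29)/(2π×0.000803×22) = 9.581 K/W
R_polyisocyanurate foam = ln(144/84)/(2π×0.0278×22) = 0.1403 K/W
R_total = 9.722 K/W
Q = ΔT/R_total = 195/9.722

Q ≈ 20.1 W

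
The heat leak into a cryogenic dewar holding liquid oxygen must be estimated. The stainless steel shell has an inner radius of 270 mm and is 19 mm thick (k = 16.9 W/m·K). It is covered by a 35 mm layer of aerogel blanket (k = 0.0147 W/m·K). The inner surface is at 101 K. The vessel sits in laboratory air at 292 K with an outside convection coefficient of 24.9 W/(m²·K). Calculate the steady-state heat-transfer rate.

Q ≈ 92.9 W

Spherical conduction: R = (1/r_in − 1/r_out)/(4πk) per layer; series-sum.
R_stainless steel shell = (1/0.27 − 1/0.289)/(4π×16.9) = 0.001147 K/W
R_aerogel blanket = (1/0.289 − 1/0.324)/(4π×0.0147) = 2.023 K/W
R_outer film = 1/(h·4πr_o²) = 1/(24.9×4π×0.324²) = 0.03044 K/W
R_total = 2.055 K/W
Q = ΔT/R_total = 191/2.055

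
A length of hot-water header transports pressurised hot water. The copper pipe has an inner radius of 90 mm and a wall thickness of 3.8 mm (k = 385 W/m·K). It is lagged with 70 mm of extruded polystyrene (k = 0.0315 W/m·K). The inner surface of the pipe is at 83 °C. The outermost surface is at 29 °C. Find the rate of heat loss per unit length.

q′ ≈ 19.2 W/m

Per-layer cylindrical resistances, series-summed:
R_copper pipe wall = ln(93.8/90)/(2π×385×1) = 1.71×10^-5 K/W
R_extruded polystyrene = ln(163.8/93.8)/(2π×0.0315×1) = 2.817 K/W
R_total = 2.817 K/W
Q = ΔT/R_total = 54/2.817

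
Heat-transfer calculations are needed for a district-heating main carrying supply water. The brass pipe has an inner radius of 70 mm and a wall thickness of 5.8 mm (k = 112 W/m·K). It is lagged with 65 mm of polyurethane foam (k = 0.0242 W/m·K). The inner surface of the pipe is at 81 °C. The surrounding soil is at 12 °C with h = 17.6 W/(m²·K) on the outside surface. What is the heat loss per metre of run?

Radial resistances (cylindrical: R_cond = ln(r_o/r_i)/(2πkL), R_conv = 1/(h·2πrL)):
R_brass pipe wall = ln(75.8/70)/(2π×112×1) = 1.131×10^-4 K/W
R_polyurethane foam = ln(140.8/75.8)/(2π×0.0242×1) = 4.073 K/W
R_outer film = 1/(h_o·2πr_oL) = 1/(17.6×2π×0.1408×1) = 0.06423 K/W
R_total = 4.137 K/W
Q = ΔT/R_total = 69/4.137

q′ ≈ 16.7 W/m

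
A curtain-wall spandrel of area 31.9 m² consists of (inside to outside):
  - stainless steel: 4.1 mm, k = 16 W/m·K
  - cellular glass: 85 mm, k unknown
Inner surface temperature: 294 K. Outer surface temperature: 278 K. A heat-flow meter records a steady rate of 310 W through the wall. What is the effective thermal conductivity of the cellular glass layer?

Model the wall as resistances in series:
R_stainless steel = L/(kA) = 0.0041/(16×31.9) = 8.033×10^-6 K/W
Sum of known resistances R_other = 8.033×10^-6 K/W
Total R = ΔT/Q = 16/310 = 0.05161 K/W
R_cellular glass = R_total − R_other = 0.0516 K/W
k = L/(R·A) = 0.085/(0.0516×31.9)

k ≈ 0.0516 W/(m·K)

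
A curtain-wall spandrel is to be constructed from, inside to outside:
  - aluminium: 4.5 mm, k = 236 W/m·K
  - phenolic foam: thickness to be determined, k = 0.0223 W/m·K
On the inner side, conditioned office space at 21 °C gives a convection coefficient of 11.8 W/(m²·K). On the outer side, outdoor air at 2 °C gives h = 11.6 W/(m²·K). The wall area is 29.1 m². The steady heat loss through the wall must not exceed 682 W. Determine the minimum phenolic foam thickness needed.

Using the resistance-network approach (series):
R_inner film = 1/(h_i·A) = 1/(11.8×29.1) = 0.002912 K/W
R_aluminium = L/(kA) = 0.0045/(236×29.1) = 6.553×10^-7 K/W
R_outer film = 1/(h_o·A) = 1/(11.6×29.1) = 0.002962 K/W
Sum of the known resistances R_other = 0.005875 K/W
Required total resistance R_tot = ΔT/Q_allow = 19/682 = 0.02786 K/W
R_phenolic foam = R_tot − R_other = 0.02198 K/W
L = R·k·A = 0.02198×0.0223×29.1

L ≈ 14.3 mm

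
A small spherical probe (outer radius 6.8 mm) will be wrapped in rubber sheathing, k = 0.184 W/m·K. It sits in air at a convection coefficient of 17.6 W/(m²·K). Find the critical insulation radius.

r_cr ≈ 20.9 mm

For a sphere r_cr = 2k/h = 2×0.184/17.6
r_cr = 20.9 mm; since the bare radius (6.8 mm) is below r_cr, adding a thin layer of insulation will *increase* heat loss.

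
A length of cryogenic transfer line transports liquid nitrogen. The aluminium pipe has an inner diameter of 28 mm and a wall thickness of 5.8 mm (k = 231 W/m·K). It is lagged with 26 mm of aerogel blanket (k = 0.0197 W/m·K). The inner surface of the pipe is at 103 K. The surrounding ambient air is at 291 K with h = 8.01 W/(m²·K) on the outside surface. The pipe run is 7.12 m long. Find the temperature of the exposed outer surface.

T ≈ 280 K

Cylindrical conduction, so R = ln(r₂/r₁)/(2πkL) per layer, in series:
R_aluminium pipe wall = ln(19.8/14)/(2π×231×7.12) = 3.354×10^-5 K/W
R_aerogel blanket = ln(45.8/19.8)/(2π×0.0197×7.12) = 0.9515 K/W
R_outer film = 1/(h_o·2πr_oL) = 1/(8.01×2π×0.0458×7.12) = 0.06093 K/W
R_total = 1.013 K/W
Q = ΔT/R_total = 188/1.013
Q = 186 W
T_interface = T_inner + Q·ΣR(inner→interface) = 103 + 186×0.9516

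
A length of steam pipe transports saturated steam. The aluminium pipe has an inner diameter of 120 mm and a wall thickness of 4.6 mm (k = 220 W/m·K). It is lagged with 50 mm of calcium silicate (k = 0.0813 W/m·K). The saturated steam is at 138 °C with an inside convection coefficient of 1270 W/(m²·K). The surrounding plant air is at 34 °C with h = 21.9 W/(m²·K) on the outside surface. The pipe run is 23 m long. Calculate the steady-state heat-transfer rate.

Q ≈ 2010 W

Cylindrical conduction, so R = ln(r₂/r₁)/(2πkL) per layer, in series:
R_inner film = 1/(h_i·2πr₁L) = 1/(1270×2π×0.06×23) = 9.081×10^-5 K/W
R_aluminium pipe wall = ln(64.6/60)/(2π×220×23) = 2.323×10^-6 K/W
R_calcium silicate = ln(114.6/64.6)/(2π×0.0813×23) = 0.04879 K/W
R_outer film = 1/(h_o·2πr_oL) = 1/(21.9×2π×0.1146×23) = 0.002757 K/W
R_total = 0.05164 K/W
Q = ΔT/R_total = 104/0.05164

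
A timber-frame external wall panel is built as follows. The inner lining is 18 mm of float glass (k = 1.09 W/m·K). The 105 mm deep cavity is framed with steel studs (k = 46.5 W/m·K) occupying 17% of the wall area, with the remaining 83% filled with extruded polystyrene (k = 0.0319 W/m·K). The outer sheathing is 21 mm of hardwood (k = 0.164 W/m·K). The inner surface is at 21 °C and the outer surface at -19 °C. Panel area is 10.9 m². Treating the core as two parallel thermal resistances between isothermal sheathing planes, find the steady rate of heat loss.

Sheathing layers in series; stud and cavity paths in parallel between them.
R_inner = 0.018/(1.09×10.9) = 0.001515 K/W
R_stud  = 0.105/(46.5×0.17×10.9) = 0.001219 K/W
R_cav   = 0.105/(0.0319×0.83×10.9) = 0.3638 K/W
1/R_core = 1/R_stud + 1/R_cav → R_core = 0.001215 K/W
R_outer = 0.021/(0.164×10.9) = 0.01175 K/W
R_total = 0.01448 K/W
Q = ΔT/R_total = 40/0.01448

Q ≈ 2760 W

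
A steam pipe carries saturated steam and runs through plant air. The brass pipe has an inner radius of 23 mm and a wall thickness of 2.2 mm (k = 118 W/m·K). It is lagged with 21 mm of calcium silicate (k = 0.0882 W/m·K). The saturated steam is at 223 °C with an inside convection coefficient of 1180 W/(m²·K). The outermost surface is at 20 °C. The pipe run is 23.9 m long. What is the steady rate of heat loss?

Treating each annulus and film as a series resistance:
R_inner film = 1/(h_i·2πr₁L) = 1/(1180×2π×0.023×23.9) = 2.454×10^-4 K/W
R_brass pipe wall = ln(25.2/23)/(2π×118×23.9) = 5.155×10^-6 K/W
R_calcium silicate = ln(46.2/25.2)/(2π×0.0882×23.9) = 0.04576 K/W
R_total = 0.04601 K/W
Q = ΔT/R_total = 203/0.04601

Q ≈ 4410 W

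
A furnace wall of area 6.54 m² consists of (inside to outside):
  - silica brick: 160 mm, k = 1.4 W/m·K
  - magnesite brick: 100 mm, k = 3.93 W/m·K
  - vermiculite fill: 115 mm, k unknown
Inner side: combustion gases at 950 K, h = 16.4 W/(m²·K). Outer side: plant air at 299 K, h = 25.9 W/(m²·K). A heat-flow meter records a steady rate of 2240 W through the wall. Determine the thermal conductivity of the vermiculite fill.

Thermal resistances in series:
R_inner film = 1/(h_i·A) = 1/(16.4×6.54) = 0.009323 K/W
R_silica brick = L/(kA) = 0.16/(1.4×6.54) = 0.01747 K/W
R_magnesite brick = L/(kA) = 0.1/(3.93×6.54) = 0.003891 K/W
R_outer film = 1/(h_o·A) = 1/(25.9×6.54) = 0.005904 K/W
Sum of known resistances R_other = 0.03659 K/W
Total R = ΔT/Q = 651/2240 = 0.2906 K/W
R_vermiculite fill = R_total − R_other = 0.254 K/W
k = L/(R·A) = 0.115/(0.254×6.54)

k ≈ 0.0692 W/(m·K)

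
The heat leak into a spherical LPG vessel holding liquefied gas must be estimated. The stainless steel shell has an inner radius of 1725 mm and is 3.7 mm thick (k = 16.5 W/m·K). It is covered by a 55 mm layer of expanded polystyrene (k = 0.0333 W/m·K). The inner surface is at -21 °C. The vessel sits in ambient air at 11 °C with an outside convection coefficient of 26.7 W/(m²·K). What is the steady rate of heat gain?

Q ≈ 734 W

Each spherical layer contributes R = (1/r_i − 1/r_o)/(4πk):
R_stainless steel shell = (1/1.725 − 1/1.7287)/(4π×16.5) = 5.984×10^-6 K/W
R_expanded polystyrene = (1/1.7287 − 1/1.7837)/(4π×0.0333) = 0.04263 K/W
R_outer film = 1/(h·4πr_o²) = 1/(26.7×4π×1.7837²) = 9.368×10^-4 K/W
R_total = 0.04357 K/W
Q = ΔT/R_total = 32/0.04357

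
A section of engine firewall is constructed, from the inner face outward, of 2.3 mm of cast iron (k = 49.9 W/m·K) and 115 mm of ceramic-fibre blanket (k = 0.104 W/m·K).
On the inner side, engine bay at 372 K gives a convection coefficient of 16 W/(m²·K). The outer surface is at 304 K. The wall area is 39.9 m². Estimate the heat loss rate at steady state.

Q ≈ 2320 W

Using the resistance-network approach (series):
R_inner film = 1/(h_i·A) = 1/(16×39.9) = 0.001566 K/W
R_cast iron = L/(kA) = 0.0023/(49.9×39.9) = 1.155×10^-6 K/W
R_ceramic-fibre blanket = L/(kA) = 0.115/(0.104×39.9) = 0.02771 K/W
R_total = 0.02928 K/W
Q = ΔT / R_total = 68 / 0.02928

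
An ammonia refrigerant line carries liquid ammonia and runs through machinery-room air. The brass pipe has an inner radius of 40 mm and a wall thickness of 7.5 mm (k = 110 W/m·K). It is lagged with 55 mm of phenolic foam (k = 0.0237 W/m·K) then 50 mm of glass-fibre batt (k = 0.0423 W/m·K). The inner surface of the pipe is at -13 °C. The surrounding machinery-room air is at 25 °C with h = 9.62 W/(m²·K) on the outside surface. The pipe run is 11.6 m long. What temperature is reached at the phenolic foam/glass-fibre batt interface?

T ≈ 16 °C

Radial resistances (cylindrical: R_cond = ln(r_o/r_i)/(2πkL), R_conv = 1/(h·2πrL)):
R_brass pipe wall = ln(47.5/40)/(2π×110×11.6) = 2.143×10^-5 K/W
R_phenolic foam = ln(102.5/47.5)/(2π×0.0237×11.6) = 0.4453 K/W
R_glass-fibre batt = ln(152.5/102.5)/(2π×0.0423×11.6) = 0.1289 K/W
R_outer film = 1/(h_o·2πr_oL) = 1/(9.62×2π×0.1525×11.6) = 0.009352 K/W
R_total = 0.5835 K/W
Q = ΔT/R_total = 38/0.5835
Q = 65.1 W
T_interface = T_inner + Q·ΣR(inner→interface) = -13 + 65.1×0.4453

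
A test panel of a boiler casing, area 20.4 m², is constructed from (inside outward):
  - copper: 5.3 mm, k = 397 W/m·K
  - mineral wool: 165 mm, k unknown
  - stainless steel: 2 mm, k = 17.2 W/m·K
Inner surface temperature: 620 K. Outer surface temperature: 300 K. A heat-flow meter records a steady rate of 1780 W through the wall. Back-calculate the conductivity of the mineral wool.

Treating each layer as a thermal resistance in series:
R_copper = L/(kA) = 0.0053/(397×20.4) = 6.544×10^-7 K/W
R_stainless steel = L/(kA) = 0.002/(17.2×20.4) = 5.7×10^-6 K/W
Sum of known resistances R_other = 6.354×10^-6 K/W
Total R = ΔT/Q = 320/1780 = 0.1798 K/W
R_mineral wool = R_total − R_other = 0.1798 K/W
k = L/(R·A) = 0.165/(0.1798×20.4)

k ≈ 0.045 W/(m·K)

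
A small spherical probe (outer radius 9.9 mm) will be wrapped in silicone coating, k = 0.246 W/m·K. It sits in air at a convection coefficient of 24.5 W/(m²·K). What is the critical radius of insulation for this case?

r_cr ≈ 20.1 mm

For a sphere r_cr = 2k/h = 2×0.246/24.5
r_cr = 20.1 mm; since the bare radius (9.9 mm) is below r_cr, adding a thin layer of insulation will *increase* heat loss.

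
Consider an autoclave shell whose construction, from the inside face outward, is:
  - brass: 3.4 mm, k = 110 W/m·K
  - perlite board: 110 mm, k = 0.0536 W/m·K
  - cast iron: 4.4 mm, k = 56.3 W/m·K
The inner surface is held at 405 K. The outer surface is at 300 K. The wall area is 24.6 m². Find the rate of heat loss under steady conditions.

Q ≈ 1260 W

Treating each layer as a thermal resistance in series:
R_brass = L/(kA) = 0.0034/(110×24.6) = 1.256×10^-6 K/W
R_perlite board = L/(kA) = 0.11/(0.0536×24.6) = 0.08342 K/W
R_cast iron = L/(kA) = 0.0044/(56.3×24.6) = 3.177×10^-6 K/W
R_total = 0.08343 K/W
Q = ΔT / R_total = 105 / 0.08343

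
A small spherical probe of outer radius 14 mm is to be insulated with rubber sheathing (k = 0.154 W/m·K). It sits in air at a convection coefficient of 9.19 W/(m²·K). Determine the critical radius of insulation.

For a sphere r_cr = 2k/h = 2×0.154/9.19
r_cr = 33.5 mm; since the bare radius (14 mm) is below r_cr, adding a thin layer of insulation will *increase* heat loss.

r_cr ≈ 33.5 mm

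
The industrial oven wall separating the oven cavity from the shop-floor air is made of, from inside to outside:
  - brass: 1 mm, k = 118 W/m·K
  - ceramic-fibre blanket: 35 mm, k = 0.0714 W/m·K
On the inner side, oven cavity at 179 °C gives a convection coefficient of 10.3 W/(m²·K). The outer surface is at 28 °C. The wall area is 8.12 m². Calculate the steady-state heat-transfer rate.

Model the wall as resistances in series:
R_inner film = 1/(h_i·A) = 1/(10.3×8.12) = 0.01196 K/W
R_brass = L/(kA) = 0.001/(118×8.12) = 1.044×10^-6 K/W
R_ceramic-fibre blanket = L/(kA) = 0.035/(0.0714×8.12) = 0.06037 K/W
R_total = 0.07233 K/W
Q = ΔT / R_total = 151 / 0.07233

Q ≈ 2090 W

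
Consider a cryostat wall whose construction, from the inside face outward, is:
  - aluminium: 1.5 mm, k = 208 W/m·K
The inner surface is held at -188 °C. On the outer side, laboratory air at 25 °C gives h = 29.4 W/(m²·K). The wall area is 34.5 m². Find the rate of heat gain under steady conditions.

Q ≈ 216000 W

Model the wall as resistances in series:
R_aluminium = L/(kA) = 0.0015/(208×34.5) = 2.09×10^-7 K/W
R_outer film = 1/(h_o·A) = 1/(29.4×34.5) = 9.859×10^-4 K/W
R_total = 9.861×10^-4 K/W
Q = ΔT / R_total = 213 / 9.861×10^-4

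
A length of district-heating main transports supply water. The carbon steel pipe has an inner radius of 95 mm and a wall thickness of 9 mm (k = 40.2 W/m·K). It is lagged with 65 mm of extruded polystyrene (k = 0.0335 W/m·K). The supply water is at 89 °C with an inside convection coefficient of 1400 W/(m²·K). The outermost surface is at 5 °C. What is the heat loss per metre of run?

For a radial system each layer contributes R = ln(r_out/r_in)/(2πkL); films add R = 1/(hA).
R_inner film = 1/(h_i·2πr₁L) = 1/(1400×2π×0.095×1) = 0.001197 K/W
R_carbon steel pipe wall = ln(104/95)/(2π×40.2×1) = 3.584×10^-4 K/W
R_extruded polystyrene = ln(169/104)/(2π×0.0335×1) = 2.307 K/W
R_total = 2.308 K/W
Q = ΔT/R_total = 84/2.308

q′ ≈ 36.4 W/m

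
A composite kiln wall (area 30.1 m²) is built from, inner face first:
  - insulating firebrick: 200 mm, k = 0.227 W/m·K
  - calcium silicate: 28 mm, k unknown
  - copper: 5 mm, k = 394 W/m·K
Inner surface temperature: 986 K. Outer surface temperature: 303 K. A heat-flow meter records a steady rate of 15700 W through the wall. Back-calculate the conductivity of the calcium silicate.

Treating each layer as a thermal resistance in series:
R_insulating firebrick = L/(kA) = 0.2/(0.227×30.1) = 0.02927 K/W
R_copper = L/(kA) = 0.005/(394×30.1) = 4.216×10^-7 K/W
Sum of known resistances R_other = 0.02927 K/W
Total R = ΔT/Q = 683/15700 = 0.0435 K/W
R_calcium silicate = R_total − R_other = 0.01423 K/W
k = L/(R·A) = 0.028/(0.01423×30.1)

k ≈ 0.0654 W/(m·K)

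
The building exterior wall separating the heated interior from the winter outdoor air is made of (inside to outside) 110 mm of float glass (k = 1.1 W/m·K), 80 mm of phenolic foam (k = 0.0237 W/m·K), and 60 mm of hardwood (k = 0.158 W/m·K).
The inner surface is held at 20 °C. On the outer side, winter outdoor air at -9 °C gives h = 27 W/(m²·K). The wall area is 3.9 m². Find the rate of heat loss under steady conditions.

Model the wall as resistances in series:
R_float glass = L/(kA) = 0.11/(1.1×3.9) = 0.02564 K/W
R_phenolic foam = L/(kA) = 0.08/(0.0237×3.9) = 0.8655 K/W
R_hardwood = L/(kA) = 0.06/(0.158×3.9) = 0.09737 K/W
R_outer film = 1/(h_o·A) = 1/(27×3.9) = 0.009497 K/W
R_total = 0.998 K/W
Q = ΔT / R_total = 29 / 0.998

Q ≈ 29.1 W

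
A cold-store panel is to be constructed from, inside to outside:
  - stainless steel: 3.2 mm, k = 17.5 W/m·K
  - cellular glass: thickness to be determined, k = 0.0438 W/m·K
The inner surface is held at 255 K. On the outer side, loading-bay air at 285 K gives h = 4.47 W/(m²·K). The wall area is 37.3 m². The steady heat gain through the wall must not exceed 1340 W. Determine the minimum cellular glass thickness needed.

Series thermal resistances:
R_stainless steel = L/(kA) = 0.0032/(17.5×37.3) = 4.902×10^-6 K/W
R_outer film = 1/(h_o·A) = 1/(4.47×37.3) = 0.005998 K/W
Sum of the known resistances R_other = 0.006003 K/W
Required total resistance R_tot = ΔT/Q_allow = 30/1340 = 0.02239 K/W
R_cellular glass = R_tot − R_other = 0.01639 K/W
L = R·k·A = 0.01639×0.0438×37.3

L ≈ 26.8 mm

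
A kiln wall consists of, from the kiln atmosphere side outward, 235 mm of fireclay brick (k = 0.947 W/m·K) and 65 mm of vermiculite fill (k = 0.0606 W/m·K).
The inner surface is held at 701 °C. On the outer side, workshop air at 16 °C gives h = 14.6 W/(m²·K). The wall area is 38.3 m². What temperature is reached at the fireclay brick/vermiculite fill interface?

T ≈ 579 °C

Thermal resistances in series:
R_fireclay brick = L/(kA) = 0.235/(0.947×38.3) = 0.006479 K/W
R_vermiculite fill = L/(kA) = 0.065/(0.0606×38.3) = 0.02801 K/W
R_outer film = 1/(h_o·A) = 1/(14.6×38.3) = 0.001788 K/W
R_total = 0.03627 K/W;  Q = ΔT/R_total = 685/0.03627 = 18880 W
T_interface = T_inner − Q·ΣR(inner→interface) = 701 − 18900×0.006479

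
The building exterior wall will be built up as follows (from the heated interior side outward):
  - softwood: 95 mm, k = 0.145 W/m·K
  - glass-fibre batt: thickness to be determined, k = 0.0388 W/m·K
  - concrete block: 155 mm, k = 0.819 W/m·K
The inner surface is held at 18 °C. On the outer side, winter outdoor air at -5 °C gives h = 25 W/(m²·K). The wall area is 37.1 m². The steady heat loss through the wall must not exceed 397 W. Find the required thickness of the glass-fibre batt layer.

L ≈ 49.1 mm

Series thermal resistances:
R_softwood = L/(kA) = 0.095/(0.145×37.1) = 0.01766 K/W
R_concrete block = L/(kA) = 0.155/(0.819×37.1) = 0.005101 K/W
R_outer film = 1/(h_o·A) = 1/(25×37.1) = 0.001078 K/W
Sum of the known resistances R_other = 0.02384 K/W
Required total resistance R_tot = ΔT/Q_allow = 23/397 = 0.05793 K/W
R_glass-fibre batt = R_tot − R_other = 0.0341 K/W
L = R·k·A = 0.0341×0.0388×37.1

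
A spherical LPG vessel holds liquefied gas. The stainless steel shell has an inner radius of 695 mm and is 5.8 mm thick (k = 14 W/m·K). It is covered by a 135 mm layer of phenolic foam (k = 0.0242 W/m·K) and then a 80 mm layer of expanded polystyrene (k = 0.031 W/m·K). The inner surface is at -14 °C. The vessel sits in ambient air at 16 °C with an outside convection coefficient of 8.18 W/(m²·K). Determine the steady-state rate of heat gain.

Each spherical layer contributes R = (1/r_i − 1/r_o)/(4πk):
R_stainless steel shell = (1/0.695 − 1/0.7008)/(4π×14) = 6.769×10^-5 K/W
R_phenolic foam = (1/0.7008 − 1/0.8358)/(4π×0.0242) = 0.7579 K/W
R_expanded polystyrene = (1/0.8358 − 1/0.9158)/(4π×0.031) = 0.2683 K/W
R_outer film = 1/(h·4πr_o²) = 1/(8.18×4π×0.9158²) = 0.0116 K/W
R_total = 1.038 K/W
Q = ΔT/R_total = 30/1.038

Q ≈ 28.9 W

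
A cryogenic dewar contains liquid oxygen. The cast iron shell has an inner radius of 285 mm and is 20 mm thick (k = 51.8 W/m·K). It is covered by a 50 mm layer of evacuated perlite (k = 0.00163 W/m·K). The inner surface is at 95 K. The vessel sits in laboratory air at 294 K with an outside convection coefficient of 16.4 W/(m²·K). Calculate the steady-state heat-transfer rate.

Q ≈ 8.81 W

Spherical conduction: R = (1/r_in − 1/r_out)/(4πk) per layer; series-sum.
R_cast iron shell = (1/0.285 − 1/0.305)/(4π×51.8) = 3.535×10^-4 K/W
R_evacuated perlite = (1/0.305 − 1/0.355)/(4π×0.00163) = 22.54 K/W
R_outer film = 1/(h·4πr_o²) = 1/(16.4×4π×0.355²) = 0.0385 K/W
R_total = 22.58 K/W
Q = ΔT/R_total = 199/22.58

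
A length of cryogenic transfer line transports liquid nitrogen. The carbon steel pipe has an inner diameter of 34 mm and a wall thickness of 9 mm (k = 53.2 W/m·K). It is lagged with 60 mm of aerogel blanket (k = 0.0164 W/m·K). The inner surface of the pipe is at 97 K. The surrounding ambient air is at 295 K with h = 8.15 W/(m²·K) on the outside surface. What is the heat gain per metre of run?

q′ ≈ 16.7 W/m

Cylindrical conduction, so R = ln(r₂/r₁)/(2πkL) per layer, in series:
R_carbon steel pipe wall = ln(26/17)/(2π×53.2×1) = 0.001271 K/W
R_aerogel blanket = ln(86/26)/(2π×0.0164×1) = 11.61 K/W
R_outer film = 1/(h_o·2πr_oL) = 1/(8.15×2π×0.086×1) = 0.2271 K/W
R_total = 11.84 K/W
Q = ΔT/R_total = 198/11.84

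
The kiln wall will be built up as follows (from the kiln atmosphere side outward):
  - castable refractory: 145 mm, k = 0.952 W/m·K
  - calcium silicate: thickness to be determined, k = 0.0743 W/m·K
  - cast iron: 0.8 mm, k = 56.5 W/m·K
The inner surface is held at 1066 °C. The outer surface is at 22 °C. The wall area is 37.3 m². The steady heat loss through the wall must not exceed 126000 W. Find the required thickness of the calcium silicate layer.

L ≈ 11.6 mm

Thermal resistances in series:
R_castable refractory = L/(kA) = 0.145/(0.952×37.3) = 0.004083 K/W
R_cast iron = L/(kA) = 0.0008/(56.5×37.3) = 3.796×10^-7 K/W
Sum of the known resistances R_other = 0.004084 K/W
Required total resistance R_tot = ΔT/Q_allow = 1044/126000 = 0.008286 K/W
R_calcium silicate = R_tot − R_other = 0.004202 K/W
L = R·k·A = 0.004202×0.0743×37.3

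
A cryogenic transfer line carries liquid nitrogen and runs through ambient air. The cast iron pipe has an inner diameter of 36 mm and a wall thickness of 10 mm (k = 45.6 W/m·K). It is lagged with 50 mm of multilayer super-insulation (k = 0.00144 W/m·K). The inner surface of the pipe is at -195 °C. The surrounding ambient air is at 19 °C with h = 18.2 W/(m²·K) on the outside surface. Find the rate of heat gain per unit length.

q′ ≈ 1.89 W/m

Radial resistances (cylindrical: R_cond = ln(r_o/r_i)/(2πkL), R_conv = 1/(h·2πrL)):
R_cast iron pipe wall = ln(28/18)/(2π×45.6×1) = 0.001542 K/W
R_multilayer super-insulation = ln(78/28)/(2π×0.00144×1) = 113.2 K/W
R_outer film = 1/(h_o·2πr_oL) = 1/(18.2×2π×0.078×1) = 0.1121 K/W
R_total = 113.3 K/W
Q = ΔT/R_total = 214/113.3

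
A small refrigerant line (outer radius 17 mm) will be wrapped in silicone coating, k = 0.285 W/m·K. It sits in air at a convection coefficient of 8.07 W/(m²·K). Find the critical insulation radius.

For a cylinder r_cr = k/h = 0.285/8.07
r_cr = 35.3 mm; since the bare radius (17 mm) is below r_cr, adding a thin layer of insulation will *increase* heat loss.

r_cr ≈ 35.3 mm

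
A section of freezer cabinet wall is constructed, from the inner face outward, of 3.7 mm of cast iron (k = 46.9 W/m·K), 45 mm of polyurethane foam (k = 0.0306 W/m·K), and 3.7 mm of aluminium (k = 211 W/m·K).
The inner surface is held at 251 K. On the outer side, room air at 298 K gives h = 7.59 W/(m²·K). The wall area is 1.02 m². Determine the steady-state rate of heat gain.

Using the resistance-network approach (series):
R_cast iron = L/(kA) = 0.0037/(46.9×1.02) = 7.734×10^-5 K/W
R_polyurethane foam = L/(kA) = 0.045/(0.0306×1.02) = 1.442 K/W
R_aluminium = L/(kA) = 0.0037/(211×1.02) = 1.719×10^-5 K/W
R_outer film = 1/(h_o·A) = 1/(7.59×1.02) = 0.1292 K/W
R_total = 1.571 K/W
Q = ΔT / R_total = 47 / 1.571

Q ≈ 29.9 W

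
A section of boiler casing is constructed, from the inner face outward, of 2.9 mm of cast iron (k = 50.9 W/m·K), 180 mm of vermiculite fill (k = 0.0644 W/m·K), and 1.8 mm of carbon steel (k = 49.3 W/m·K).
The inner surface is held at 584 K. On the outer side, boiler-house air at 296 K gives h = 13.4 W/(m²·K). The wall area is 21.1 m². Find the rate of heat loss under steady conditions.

Thermal resistances in series:
R_cast iron = L/(kA) = 0.0029/(50.9×21.1) = 2.7×10^-6 K/W
R_vermiculite fill = L/(kA) = 0.18/(0.0644×21.1) = 0.1325 K/W
R_carbon steel = L/(kA) = 0.0018/(49.3×21.1) = 1.73×10^-6 K/W
R_outer film = 1/(h_o·A) = 1/(13.4×21.1) = 0.003537 K/W
R_total = 0.136 K/W
Q = ΔT / R_total = 288 / 0.136

Q ≈ 2120 W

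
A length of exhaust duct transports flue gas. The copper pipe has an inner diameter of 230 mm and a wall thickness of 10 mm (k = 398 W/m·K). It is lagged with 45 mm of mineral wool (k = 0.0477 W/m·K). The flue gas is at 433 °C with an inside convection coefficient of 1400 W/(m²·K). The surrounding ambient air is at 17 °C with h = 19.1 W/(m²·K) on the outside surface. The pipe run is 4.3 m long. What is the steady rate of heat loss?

Q ≈ 1660 W

Radial resistances (cylindrical: R_cond = ln(r_o/r_i)/(2πkL), R_conv = 1/(h·2πrL)):
R_inner film = 1/(h_i·2πr₁L) = 1/(1400×2π×0.115×4.3) = 2.299×10^-4 K/W
R_copper pipe wall = ln(125/115)/(2π×398×4.3) = 7.754×10^-6 K/W
R_mineral wool = ln(170/125)/(2π×0.0477×4.3) = 0.2386 K/W
R_outer film = 1/(h_o·2πr_oL) = 1/(19.1×2π×0.17×4.3) = 0.0114 K/W
R_total = 0.2502 K/W
Q = ΔT/R_total = 416/0.2502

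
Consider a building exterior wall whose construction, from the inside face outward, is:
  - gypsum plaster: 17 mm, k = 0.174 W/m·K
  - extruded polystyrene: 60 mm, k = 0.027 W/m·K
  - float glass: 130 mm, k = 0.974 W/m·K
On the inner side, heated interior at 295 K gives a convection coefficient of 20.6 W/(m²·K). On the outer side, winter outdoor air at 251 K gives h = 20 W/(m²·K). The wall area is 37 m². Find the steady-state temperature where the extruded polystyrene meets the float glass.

T ≈ 254 K

Thermal resistances in series:
R_inner film = 1/(h_i·A) = 1/(20.6×37) = 0.001312 K/W
R_gypsum plaster = L/(kA) = 0.017/(0.174×37) = 0.002641 K/W
R_extruded polystyrene = L/(kA) = 0.06/(0.027×37) = 0.06006 K/W
R_float glass = L/(kA) = 0.13/(0.974×37) = 0.003607 K/W
R_outer film = 1/(h_o·A) = 1/(20×37) = 0.001351 K/W
R_total = 0.06897 K/W;  Q = ΔT/R_total = 44/0.06897 = 637.9 W
T_interface = T_inner − Q·ΣR(inner→interface) = 295 − 638×0.06401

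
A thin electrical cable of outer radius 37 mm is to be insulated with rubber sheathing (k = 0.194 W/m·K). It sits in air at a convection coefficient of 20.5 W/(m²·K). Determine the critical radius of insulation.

For a cylinder r_cr = k/h = 0.194/20.5
r_cr = 9.46 mm; since the bare radius (37 mm) is above r_cr, any added insulation will reduce heat loss.

r_cr ≈ 9.46 mm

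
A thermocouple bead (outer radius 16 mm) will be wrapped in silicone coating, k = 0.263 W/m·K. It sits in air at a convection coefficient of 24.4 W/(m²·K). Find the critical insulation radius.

r_cr ≈ 21.6 mm

For a sphere r_cr = 2k/h = 2×0.263/24.4
r_cr = 21.6 mm; since the bare radius (16 mm) is below r_cr, adding a thin layer of insulation will *increase* heat loss.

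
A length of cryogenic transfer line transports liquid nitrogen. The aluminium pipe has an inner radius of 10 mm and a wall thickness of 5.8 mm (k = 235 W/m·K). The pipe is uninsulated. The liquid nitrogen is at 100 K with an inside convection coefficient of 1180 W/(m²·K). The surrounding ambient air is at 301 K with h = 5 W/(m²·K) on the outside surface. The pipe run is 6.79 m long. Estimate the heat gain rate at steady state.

Radial resistances (cylindrical: R_cond = ln(r_o/r_i)/(2πkL), R_conv = 1/(h·2πrL)):
R_inner film = 1/(h_i·2πr₁L) = 1/(1180×2π×0.01×6.79) = 0.001986 K/W
R_aluminium pipe wall = ln(15.8/10)/(2π×235×6.79) = 4.562×10^-5 K/W
R_outer film = 1/(h_o·2πr_oL) = 1/(5×2π×0.0158×6.79) = 0.2967 K/W
R_total = 0.2987 K/W
Q = ΔT/R_total = 201/0.2987

Q ≈ 673 W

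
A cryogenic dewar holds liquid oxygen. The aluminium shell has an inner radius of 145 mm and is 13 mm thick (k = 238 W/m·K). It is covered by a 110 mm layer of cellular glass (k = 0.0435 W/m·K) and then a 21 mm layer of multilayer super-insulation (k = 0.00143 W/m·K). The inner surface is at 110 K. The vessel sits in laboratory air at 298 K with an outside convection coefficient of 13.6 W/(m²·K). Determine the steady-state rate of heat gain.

Radial (spherical) resistances in series:
R_aluminium shell = (1/0.145 − 1/0.158)/(4π×238) = 1.897×10^-4 K/W
R_cellular glass = (1/0.158 − 1/0.268)/(4π×0.0435) = 4.752 K/W
R_multilayer super-insulation = (1/0.268 − 1/0.289)/(4π×0.00143) = 15.09 K/W
R_outer film = 1/(h·4πr_o²) = 1/(13.6×4π×0.289²) = 0.07006 K/W
R_total = 19.91 K/W
Q = ΔT/R_total = 188/19.91

Q ≈ 9.44 W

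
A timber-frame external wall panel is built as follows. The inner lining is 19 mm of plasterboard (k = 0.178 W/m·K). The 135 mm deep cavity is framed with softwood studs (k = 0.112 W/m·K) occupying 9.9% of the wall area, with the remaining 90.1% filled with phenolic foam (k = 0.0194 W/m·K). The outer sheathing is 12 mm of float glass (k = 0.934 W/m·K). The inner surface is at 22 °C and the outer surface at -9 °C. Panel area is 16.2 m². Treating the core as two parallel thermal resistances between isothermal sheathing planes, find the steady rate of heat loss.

Q ≈ 104 W

Sheathing layers in series; stud and cavity paths in parallel between them.
R_inner = 0.019/(0.178×16.2) = 0.006589 K/W
R_stud  = 0.135/(0.112×0.099×16.2) = 0.7516 K/W
R_cav   = 0.135/(0.0194×0.901×16.2) = 0.4768 K/W
1/R_core = 1/R_stud + 1/R_cav → R_core = 0.2917 K/W
R_outer = 0.012/(0.934×16.2) = 7.931×10^-4 K/W
R_total = 0.2991 K/W
Q = ΔT/R_total = 31/0.2991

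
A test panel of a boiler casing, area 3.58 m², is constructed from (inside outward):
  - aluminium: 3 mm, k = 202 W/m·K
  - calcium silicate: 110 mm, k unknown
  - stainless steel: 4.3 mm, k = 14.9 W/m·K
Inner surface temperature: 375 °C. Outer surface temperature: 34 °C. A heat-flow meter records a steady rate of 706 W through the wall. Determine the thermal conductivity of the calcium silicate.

Treating each layer as a thermal resistance in series:
R_aluminium = L/(kA) = 0.003/(202×3.58) = 4.148×10^-6 K/W
R_stainless steel = L/(kA) = 0.0043/(14.9×3.58) = 8.061×10^-5 K/W
Sum of known resistances R_other = 8.476×10^-5 K/W
Total R = ΔT/Q = 341/706 = 0.483 K/W
R_calcium silicate = R_total − R_other = 0.4829 K/W
k = L/(R·A) = 0.11/(0.4829×3.58)

k ≈ 0.0636 W/(m·K)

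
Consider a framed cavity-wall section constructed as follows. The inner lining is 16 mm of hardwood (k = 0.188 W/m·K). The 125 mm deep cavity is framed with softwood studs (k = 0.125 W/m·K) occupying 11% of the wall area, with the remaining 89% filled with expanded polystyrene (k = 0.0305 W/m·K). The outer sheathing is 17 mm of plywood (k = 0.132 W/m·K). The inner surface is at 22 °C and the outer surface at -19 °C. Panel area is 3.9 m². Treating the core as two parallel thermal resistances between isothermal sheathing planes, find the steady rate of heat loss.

Sheathing layers in series; stud and cavity paths in parallel between them.
R_inner = 0.016/(0.188×3.9) = 0.02182 K/W
R_stud  = 0.125/(0.125×0.11×3.9) = 2.331 K/W
R_cav   = 0.125/(0.0305×0.89×3.9) = 1.181 K/W
1/R_core = 1/R_stud + 1/R_cav → R_core = 0.7837 K/W
R_outer = 0.017/(0.132×3.9) = 0.03302 K/W
R_total = 0.8386 K/W
Q = ΔT/R_total = 41/0.8386

Q ≈ 48.9 W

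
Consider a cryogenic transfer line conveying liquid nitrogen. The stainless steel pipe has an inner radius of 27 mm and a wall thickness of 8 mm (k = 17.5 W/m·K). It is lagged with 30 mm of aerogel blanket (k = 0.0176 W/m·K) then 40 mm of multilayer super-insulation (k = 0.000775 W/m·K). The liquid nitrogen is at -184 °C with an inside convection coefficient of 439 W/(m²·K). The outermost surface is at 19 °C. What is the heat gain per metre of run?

q′ ≈ 1.95 W/m

For a radial system each layer contributes R = ln(r_out/r_in)/(2πkL); films add R = 1/(hA).
R_inner film = 1/(h_i·2πr₁L) = 1/(439×2π×0.027×1) = 0.01343 K/W
R_stainless steel pipe wall = ln(35/27)/(2π×17.5×1) = 0.00236 K/W
R_aerogel blanket = ln(65/35)/(2π×0.0176×1) = 5.598 K/W
R_multilayer super-insulation = ln(105/65)/(2π×0.000775×1) = 98.49 K/W
R_total = 104.1 K/W
Q = ΔT/R_total = 203/104.1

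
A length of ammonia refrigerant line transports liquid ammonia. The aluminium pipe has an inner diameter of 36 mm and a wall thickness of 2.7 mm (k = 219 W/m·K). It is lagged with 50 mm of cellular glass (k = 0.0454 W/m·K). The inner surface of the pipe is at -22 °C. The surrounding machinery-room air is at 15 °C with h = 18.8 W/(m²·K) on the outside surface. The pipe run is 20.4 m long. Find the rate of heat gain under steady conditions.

For a radial system each layer contributes R = ln(r_out/r_in)/(2πkL); films add R = 1/(hA).
R_aluminium pipe wall = ln(20.7/18)/(2π×219×20.4) = 4.979×10^-6 K/W
R_cellular glass = ln(70.7/20.7)/(2π×0.0454×20.4) = 0.2111 K/W
R_outer film = 1/(h_o·2πr_oL) = 1/(18.8×2π×0.0707×20.4) = 0.00587 K/W
R_total = 0.217 K/W
Q = ΔT/R_total = 37/0.217

Q ≈ 171 W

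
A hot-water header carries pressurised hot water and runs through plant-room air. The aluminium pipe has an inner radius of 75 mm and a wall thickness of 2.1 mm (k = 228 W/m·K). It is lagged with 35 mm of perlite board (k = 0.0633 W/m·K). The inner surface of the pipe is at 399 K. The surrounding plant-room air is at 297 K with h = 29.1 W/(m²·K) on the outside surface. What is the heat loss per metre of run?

q′ ≈ 103 W/m

Per-layer cylindrical resistances, series-summed:
R_aluminium pipe wall = ln(77.1/75)/(2π×228×1) = 1.928×10^-5 K/W
R_perlite board = ln(112.1/77.1)/(2π×0.0633×1) = 0.9411 K/W
R_outer film = 1/(h_o·2πr_oL) = 1/(29.1×2π×0.1121×1) = 0.04879 K/W
R_total = 0.9899 K/W
Q = ΔT/R_total = 102/0.9899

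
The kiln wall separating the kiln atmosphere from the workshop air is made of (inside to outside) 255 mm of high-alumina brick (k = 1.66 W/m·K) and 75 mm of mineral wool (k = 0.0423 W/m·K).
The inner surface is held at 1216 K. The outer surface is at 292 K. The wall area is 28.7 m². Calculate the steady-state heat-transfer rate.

Q ≈ 13800 W

Model the wall as resistances in series:
R_high-alumina brick = L/(kA) = 0.255/(1.66×28.7) = 0.005352 K/W
R_mineral wool = L/(kA) = 0.075/(0.0423×28.7) = 0.06178 K/W
R_total = 0.06713 K/W
Q = ΔT / R_total = 924 / 0.06713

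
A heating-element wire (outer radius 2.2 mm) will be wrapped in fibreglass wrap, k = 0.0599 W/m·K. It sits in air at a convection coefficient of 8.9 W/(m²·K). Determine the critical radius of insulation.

For a cylinder r_cr = k/h = 0.0599/8.9
r_cr = 6.73 mm; since the bare radius (2.2 mm) is below r_cr, adding a thin layer of insulation will *increase* heat loss.

r_cr ≈ 6.73 mm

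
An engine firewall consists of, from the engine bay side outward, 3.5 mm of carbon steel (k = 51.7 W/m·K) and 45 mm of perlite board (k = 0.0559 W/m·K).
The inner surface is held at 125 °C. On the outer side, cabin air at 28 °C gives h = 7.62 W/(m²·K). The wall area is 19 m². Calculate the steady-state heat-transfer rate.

Using the resistance-network approach (series):
R_carbon steel = L/(kA) = 0.0035/(51.7×19) = 3.563×10^-6 K/W
R_perlite board = L/(kA) = 0.045/(0.0559×19) = 0.04237 K/W
R_outer film = 1/(h_o·A) = 1/(7.62×19) = 0.006907 K/W
R_total = 0.04928 K/W
Q = ΔT / R_total = 97 / 0.04928

Q ≈ 1970 W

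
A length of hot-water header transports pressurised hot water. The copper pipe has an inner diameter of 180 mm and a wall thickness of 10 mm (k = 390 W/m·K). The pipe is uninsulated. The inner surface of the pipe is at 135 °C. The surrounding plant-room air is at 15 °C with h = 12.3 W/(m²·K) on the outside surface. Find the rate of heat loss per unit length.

Treating each annulus and film as a series resistance:
R_copper pipe wall = ln(100/90)/(2π×390×1) = 4.3×10^-5 K/W
R_outer film = 1/(h_o·2πr_oL) = 1/(12.3×2π×0.1×1) = 0.1294 K/W
R_total = 0.1294 K/W
Q = ΔT/R_total = 120/0.1294

q′ ≈ 927 W/m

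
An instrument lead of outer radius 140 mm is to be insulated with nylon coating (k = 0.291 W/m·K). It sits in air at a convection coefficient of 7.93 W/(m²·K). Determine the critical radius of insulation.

r_cr ≈ 36.7 mm

For a cylinder r_cr = k/h = 0.291/7.93
r_cr = 36.7 mm; since the bare radius (140 mm) is above r_cr, any added insulation will reduce heat loss.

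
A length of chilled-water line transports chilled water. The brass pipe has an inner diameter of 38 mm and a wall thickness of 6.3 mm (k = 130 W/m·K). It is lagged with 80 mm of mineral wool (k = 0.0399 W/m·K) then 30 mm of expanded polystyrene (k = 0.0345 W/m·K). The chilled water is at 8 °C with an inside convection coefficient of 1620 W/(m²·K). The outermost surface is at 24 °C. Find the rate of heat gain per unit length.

q′ ≈ 2.34 W/m

Cylindrical conduction, so R = ln(r₂/r₁)/(2πkL) per layer, in series:
R_inner film = 1/(h_i·2πr₁L) = 1/(1620×2π×0.019×1) = 0.005171 K/W
R_brass pipe wall = ln(25.3/19)/(2π×130×1) = 3.506×10^-4 K/W
R_mineral wool = ln(105.3/25.3)/(2π×0.0399×1) = 5.688 K/W
R_expanded polystyrene = ln(135.3/105.3)/(2π×0.0345×1) = 1.156 K/W
R_total = 6.85 K/W
Q = ΔT/R_total = 16/6.85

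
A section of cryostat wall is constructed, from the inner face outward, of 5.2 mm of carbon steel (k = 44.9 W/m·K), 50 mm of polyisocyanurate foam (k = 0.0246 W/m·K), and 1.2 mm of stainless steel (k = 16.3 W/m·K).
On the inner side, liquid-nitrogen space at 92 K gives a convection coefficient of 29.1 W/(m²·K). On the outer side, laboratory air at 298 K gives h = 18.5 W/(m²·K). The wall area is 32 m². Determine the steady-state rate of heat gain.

Q ≈ 3110 W

Using the resistance-network approach (series):
R_inner film = 1/(h_i·A) = 1/(29.1×32) = 0.001074 K/W
R_carbon steel = L/(kA) = 0.0052/(44.9×32) = 3.619×10^-6 K/W
R_polyisocyanurate foam = L/(kA) = 0.05/(0.0246×32) = 0.06352 K/W
R_stainless steel = L/(kA) = 0.0012/(16.3×32) = 2.301×10^-6 K/W
R_outer film = 1/(h_o·A) = 1/(18.5×32) = 0.001689 K/W
R_total = 0.06629 K/W
Q = ΔT / R_total = 206 / 0.06629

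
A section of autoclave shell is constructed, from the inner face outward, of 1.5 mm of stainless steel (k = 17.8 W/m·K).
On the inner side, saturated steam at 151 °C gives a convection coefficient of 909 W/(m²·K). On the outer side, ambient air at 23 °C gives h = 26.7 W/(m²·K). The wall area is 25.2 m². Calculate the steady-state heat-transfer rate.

Treating each layer as a thermal resistance in series:
R_inner film = 1/(h_i·A) = 1/(909×25.2) = 4.366×10^-5 K/W
R_stainless steel = L/(kA) = 0.0015/(17.8×25.2) = 3.344×10^-6 K/W
R_outer film = 1/(h_o·A) = 1/(26.7×25.2) = 0.001486 K/W
R_total = 0.001533 K/W
Q = ΔT / R_total = 128 / 0.001533

Q ≈ 83500 W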